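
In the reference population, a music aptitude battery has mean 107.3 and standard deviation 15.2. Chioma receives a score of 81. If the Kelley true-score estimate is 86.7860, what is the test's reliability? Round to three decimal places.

T̂ = ρX + (1 − ρ)μ  ⇒  T̂ − μ = ρ(X − μ)
ρ = (T̂ − μ)/(X − μ) = (86.7860 − 107.3) / (81 − 107.3) = -20.5140 / -26.3 = 0.78000

0.780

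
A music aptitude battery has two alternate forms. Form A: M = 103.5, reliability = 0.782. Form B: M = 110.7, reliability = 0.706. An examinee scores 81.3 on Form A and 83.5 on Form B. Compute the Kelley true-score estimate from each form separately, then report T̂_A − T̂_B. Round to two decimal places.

T̂_A = 0.782(81.3) + 0.218(103.5) = 86.1396
T̂_B = 0.706(83.5) + 0.294(110.7) = 91.4968
T̂_A − T̂_B = -5.3572

-5.36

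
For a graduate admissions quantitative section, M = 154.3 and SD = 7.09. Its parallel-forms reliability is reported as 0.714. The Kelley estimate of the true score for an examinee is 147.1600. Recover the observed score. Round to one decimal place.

144.3

T̂ = ρX + (1 − ρ)μ  ⇒  X = (T̂ − (1 − ρ)μ) / ρ
X = (147.1600 − 0.286 × 154.3) / 0.714 = (147.1600 − 44.1298) / 0.714 = 103.0302 / 0.714 = 144.300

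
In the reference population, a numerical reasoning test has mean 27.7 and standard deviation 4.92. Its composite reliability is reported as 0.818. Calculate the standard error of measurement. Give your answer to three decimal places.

SEM = SD · √(1 − ρ) = 4.92 × √0.182 = 4.92 × 0.4266 = 2.0989

2.099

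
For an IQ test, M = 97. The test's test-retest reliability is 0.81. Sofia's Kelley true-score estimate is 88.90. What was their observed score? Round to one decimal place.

T̂ = ρX + (1 − ρ)μ  ⇒  X = (T̂ − (1 − ρ)μ) / ρ
X = (88.90 − 0.19 × 97) / 0.81 = (88.90 − 18.43) / 0.81 = 70.47 / 0.81 = 87.000

87.0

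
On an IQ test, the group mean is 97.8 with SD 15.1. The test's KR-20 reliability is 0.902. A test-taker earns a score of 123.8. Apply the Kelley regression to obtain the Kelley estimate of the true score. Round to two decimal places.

Weight the observed score by reliability and the mean by (1 − reliability): T̂ = 0.902·123.8 + 0.098·97.8 = 111.6676 + 9.5844 = 121.252.

121.25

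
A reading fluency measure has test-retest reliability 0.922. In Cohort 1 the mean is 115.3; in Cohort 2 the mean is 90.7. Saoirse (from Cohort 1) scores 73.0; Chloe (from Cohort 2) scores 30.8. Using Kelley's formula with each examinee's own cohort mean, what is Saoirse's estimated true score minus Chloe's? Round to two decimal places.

40.83

T̂_Saoirse = 0.922(73.0) + 0.078(115.3) = 76.2994
T̂_Chloe = 0.922(30.8) + 0.078(90.7) = 35.4722
Difference = 76.2994 − 35.4722 = 40.8272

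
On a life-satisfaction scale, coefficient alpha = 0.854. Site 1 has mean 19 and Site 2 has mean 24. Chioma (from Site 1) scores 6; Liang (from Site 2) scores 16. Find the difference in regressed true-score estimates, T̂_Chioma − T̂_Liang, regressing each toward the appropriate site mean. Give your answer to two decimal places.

T̂_Chioma = 0.854(6) + 0.146(19) = 7.8980
T̂_Liang = 0.854(16) + 0.146(24) = 17.1680
Difference = 7.8980 − 17.1680 = -9.2700

-9.27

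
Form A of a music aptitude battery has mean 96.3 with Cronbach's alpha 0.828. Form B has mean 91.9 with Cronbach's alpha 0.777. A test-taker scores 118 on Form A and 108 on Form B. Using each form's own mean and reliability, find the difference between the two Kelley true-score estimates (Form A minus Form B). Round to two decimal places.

9.86

T̂_A = 0.828(118) + 0.172(96.3) = 114.2676
T̂_B = 0.777(108) + 0.223(91.9) = 104.4097
T̂_A − T̂_B = 9.8579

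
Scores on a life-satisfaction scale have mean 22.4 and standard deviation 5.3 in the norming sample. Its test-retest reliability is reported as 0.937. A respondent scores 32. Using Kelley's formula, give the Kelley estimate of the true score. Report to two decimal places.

31.40

T̂ = ρX + (1 − ρ)μ
  = 0.937 × 32 + 0.063 × 22.4
  = 29.984 + 1.4112
  = 31.395
  ≈ 31.40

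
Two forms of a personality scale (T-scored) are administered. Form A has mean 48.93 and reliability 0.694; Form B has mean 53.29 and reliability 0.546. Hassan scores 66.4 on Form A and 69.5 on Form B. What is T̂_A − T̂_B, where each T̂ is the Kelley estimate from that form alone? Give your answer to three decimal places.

T̂_A = 0.694(66.4) + 0.306(48.93) = 61.05418
T̂_B = 0.546(69.5) + 0.454(53.29) = 62.14066
T̂_A − T̂_B = -1.08648

-1.086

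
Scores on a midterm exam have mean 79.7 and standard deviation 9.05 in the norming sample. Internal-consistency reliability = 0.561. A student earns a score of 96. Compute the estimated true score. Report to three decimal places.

Weight the observed score by reliability and the mean by (1 − reliability): T̂ = 0.561·96 + 0.439·79.7 = 53.856 + 34.9883 = 88.8443.

88.844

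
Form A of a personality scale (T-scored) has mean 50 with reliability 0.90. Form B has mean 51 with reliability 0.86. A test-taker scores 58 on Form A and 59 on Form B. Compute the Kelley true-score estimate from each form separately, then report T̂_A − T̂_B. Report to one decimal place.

-0.7

T̂_A = 0.90(58) + 0.10(50) = 57.200
T̂_B = 0.86(59) + 0.14(51) = 57.880
T̂_A − T̂_B = -0.680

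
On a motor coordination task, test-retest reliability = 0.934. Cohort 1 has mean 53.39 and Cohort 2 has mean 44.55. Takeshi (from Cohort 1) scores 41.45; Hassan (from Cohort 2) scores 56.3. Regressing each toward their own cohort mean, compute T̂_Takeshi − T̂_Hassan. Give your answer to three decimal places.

T̂_Takeshi = 0.934(41.45) + 0.066(53.39) = 42.23804
T̂_Hassan = 0.934(56.3) + 0.066(44.55) = 55.52450
Difference = 42.23804 − 55.52450 = -13.28646

-13.286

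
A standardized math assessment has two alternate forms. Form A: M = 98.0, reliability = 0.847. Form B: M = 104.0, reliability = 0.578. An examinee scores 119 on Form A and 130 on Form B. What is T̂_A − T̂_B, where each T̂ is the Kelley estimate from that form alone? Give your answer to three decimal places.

-3.241

T̂_A = 0.847(119) + 0.153(98.0) = 115.78700
T̂_B = 0.578(130) + 0.422(104.0) = 119.02800
T̂_A − T̂_B = -3.24100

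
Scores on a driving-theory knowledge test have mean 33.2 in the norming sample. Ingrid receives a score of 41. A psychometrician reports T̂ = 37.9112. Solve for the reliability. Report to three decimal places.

T̂ = ρX + (1 − ρ)μ  ⇒  T̂ − μ = ρ(X − μ)
ρ = (T̂ − μ)/(X − μ) = (37.9112 − 33.2) / (41 − 33.2) = 4.7112 / 7.8 = 0.60400

0.604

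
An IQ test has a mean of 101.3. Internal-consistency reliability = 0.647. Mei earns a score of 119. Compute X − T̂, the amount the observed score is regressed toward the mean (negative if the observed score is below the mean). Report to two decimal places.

Weight the observed score by reliability and the mean by (1 − reliability): T̂ = 0.647·119 + 0.353·101.3 = 76.993 + 35.7589 = 112.7519.
X − T̂ = 119 − 112.752 = 6.248 → 6.25

6.25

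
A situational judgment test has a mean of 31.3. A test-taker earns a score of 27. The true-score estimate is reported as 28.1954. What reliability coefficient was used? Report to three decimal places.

0.722

T̂ = ρX + (1 − ρ)μ  ⇒  T̂ − μ = ρ(X − μ)
ρ = (T̂ − μ)/(X − μ) = (28.1954 − 31.3) / (27 − 31.3) = -3.1046 / -4.3 = 0.72200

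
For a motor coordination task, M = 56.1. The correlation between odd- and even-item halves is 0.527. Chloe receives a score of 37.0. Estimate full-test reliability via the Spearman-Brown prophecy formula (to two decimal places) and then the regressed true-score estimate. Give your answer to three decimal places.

42.921

Spearman-Brown: ρ = 2r/(1 + r) = 2(0.527)/(1 + 0.527) = 1.0540/1.527 = 0.6902 → 0.69
T̂ = 0.69(37.0) + 0.31(56.1) = 25.530 + 17.391 = 42.9210 → 42.921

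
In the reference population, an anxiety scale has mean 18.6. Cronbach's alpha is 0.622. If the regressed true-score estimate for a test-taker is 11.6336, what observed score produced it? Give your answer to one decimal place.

T̂ = ρX + (1 − ρ)μ  ⇒  X = (T̂ − (1 − ρ)μ) / ρ
X = (11.6336 − 0.378 × 18.6) / 0.622 = (11.6336 − 7.0308) / 0.622 = 4.6028 / 0.622 = 7.400

7.4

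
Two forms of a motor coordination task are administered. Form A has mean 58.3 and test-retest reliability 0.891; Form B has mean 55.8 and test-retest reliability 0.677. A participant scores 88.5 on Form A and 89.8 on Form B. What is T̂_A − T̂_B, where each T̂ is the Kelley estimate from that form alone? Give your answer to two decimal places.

6.39

T̂_A = 0.891(88.5) + 0.109(58.3) = 85.2082
T̂_B = 0.677(89.8) + 0.323(55.8) = 78.8180
T̂_A − T̂_B = 6.3902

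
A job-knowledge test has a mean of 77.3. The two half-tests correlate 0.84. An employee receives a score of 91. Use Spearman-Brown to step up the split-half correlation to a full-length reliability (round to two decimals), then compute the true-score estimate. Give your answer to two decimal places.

89.77

Spearman-Brown: ρ = 2r/(1 + r) = 2(0.84)/(1 + 0.84) = 1.680/1.84 = 0.9130 → 0.91
T̂ = ρX + (1 − ρ)μ
  = 0.91 × 91 + 0.09 × 77.3
  = 82.81 + 6.957
  = 89.767
  ≈ 89.77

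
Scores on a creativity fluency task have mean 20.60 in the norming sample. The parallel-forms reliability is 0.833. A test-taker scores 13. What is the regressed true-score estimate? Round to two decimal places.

14.27

Kelley's formula gives T̂ = 0.833·13 + 0.167·20.60 = 10.829 + 3.44020 = 14.269.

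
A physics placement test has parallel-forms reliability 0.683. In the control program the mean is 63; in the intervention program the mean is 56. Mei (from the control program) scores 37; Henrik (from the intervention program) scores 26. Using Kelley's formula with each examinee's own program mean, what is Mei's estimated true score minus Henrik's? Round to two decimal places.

T̂_Mei = 0.683(37) + 0.317(63) = 45.2420
T̂_Henrik = 0.683(26) + 0.317(56) = 35.5100
Difference = 45.2420 − 35.5100 = 9.7320

9.73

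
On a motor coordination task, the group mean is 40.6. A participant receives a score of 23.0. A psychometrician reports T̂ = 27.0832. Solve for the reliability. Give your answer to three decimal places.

0.768

T̂ = ρX + (1 − ρ)μ  ⇒  T̂ − μ = ρ(X − μ)
ρ = (T̂ − μ)/(X − μ) = (27.0832 − 40.6) / (23.0 − 40.6) = -13.5168 / -17.6 = 0.76800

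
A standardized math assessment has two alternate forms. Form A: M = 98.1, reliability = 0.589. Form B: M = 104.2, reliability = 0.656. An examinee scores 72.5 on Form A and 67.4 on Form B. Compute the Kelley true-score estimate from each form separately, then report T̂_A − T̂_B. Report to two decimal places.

T̂_A = 0.589(72.5) + 0.411(98.1) = 83.0216
T̂_B = 0.656(67.4) + 0.344(104.2) = 80.0592
T̂_A − T̂_B = 2.9624

2.96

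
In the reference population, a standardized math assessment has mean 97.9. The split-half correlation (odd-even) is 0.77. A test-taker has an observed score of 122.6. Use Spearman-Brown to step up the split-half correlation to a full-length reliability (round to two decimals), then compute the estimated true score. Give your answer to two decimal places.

Spearman-Brown: ρ = 2r/(1 + r) = 2(0.77)/(1 + 0.77) = 1.540/1.77 = 0.8701 → 0.87
T̂ = 0.87(122.6) + 0.13(97.9) = 106.662 + 12.727 = 119.389 → 119.39

119.39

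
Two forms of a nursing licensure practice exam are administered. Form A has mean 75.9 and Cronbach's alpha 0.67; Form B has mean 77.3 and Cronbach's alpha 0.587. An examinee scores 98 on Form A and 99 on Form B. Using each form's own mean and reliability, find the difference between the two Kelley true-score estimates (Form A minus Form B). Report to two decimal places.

T̂_A = 0.67(98) + 0.33(75.9) = 90.7070
T̂_B = 0.587(99) + 0.413(77.3) = 90.0379
T̂_A − T̂_B = 0.6691

0.67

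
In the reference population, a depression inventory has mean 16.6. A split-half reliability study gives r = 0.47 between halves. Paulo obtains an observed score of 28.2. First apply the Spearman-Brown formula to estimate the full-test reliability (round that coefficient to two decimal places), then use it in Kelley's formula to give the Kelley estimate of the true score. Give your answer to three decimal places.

24.024

Spearman-Brown: ρ = 2r/(1 + r) = 2(0.47)/(1 + 0.47) = 0.940/1.47 = 0.6395 → 0.64
Kelley's formula gives T̂ = 0.64·28.2 + 0.36·16.6 = 18.048 + 5.976 = 24.0240.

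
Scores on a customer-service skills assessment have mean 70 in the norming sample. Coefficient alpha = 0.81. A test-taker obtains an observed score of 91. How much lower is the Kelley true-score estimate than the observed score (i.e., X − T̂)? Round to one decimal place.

T̂ = ρX + (1 − ρ)μ
  = 0.81 × 91 + 0.19 × 70
  = 73.71 + 13.30
  = 87.010
  ≈ 87.01
X − T̂ = 91 − 87.01 = 3.99 → 4.0

4.0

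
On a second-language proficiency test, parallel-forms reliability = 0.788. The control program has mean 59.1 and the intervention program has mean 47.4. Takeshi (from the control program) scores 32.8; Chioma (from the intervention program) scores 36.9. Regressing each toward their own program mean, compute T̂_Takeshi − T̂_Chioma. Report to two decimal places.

T̂_Takeshi = 0.788(32.8) + 0.212(59.1) = 38.3756
T̂_Chioma = 0.788(36.9) + 0.212(47.4) = 39.1260
Difference = 38.3756 − 39.1260 = -0.7504

-0.75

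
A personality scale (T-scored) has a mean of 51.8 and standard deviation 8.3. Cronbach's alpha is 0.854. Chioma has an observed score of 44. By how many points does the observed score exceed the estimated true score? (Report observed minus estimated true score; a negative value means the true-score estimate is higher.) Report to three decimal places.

-1.139

T̂ = 0.854(44) + 0.146(51.8) = 37.576 + 7.5628 = 45.13880 → 45.1388
X − T̂ = 44 − 45.1388 = -1.1388 → -1.139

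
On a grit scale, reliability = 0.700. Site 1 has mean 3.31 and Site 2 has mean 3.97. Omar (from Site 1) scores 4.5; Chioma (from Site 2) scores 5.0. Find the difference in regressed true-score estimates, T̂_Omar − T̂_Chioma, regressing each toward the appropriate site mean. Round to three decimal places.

T̂_Omar = 0.700(4.5) + 0.300(3.31) = 4.14300
T̂_Chioma = 0.700(5.0) + 0.300(3.97) = 4.69100
Difference = 4.14300 − 4.69100 = -0.54800

-0.548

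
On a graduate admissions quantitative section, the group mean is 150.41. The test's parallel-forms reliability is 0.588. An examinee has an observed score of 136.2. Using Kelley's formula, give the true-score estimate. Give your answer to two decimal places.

142.05

T̂ = ρX + (1 − ρ)μ
  = 0.588 × 136.2 + 0.412 × 150.41
  = 80.0856 + 61.96892
  = 142.055
  ≈ 142.05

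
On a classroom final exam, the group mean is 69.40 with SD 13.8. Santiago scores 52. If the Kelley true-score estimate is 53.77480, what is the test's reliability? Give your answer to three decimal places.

T̂ = ρX + (1 − ρ)μ  ⇒  T̂ − μ = ρ(X − μ)
ρ = (T̂ − μ)/(X − μ) = (53.77480 − 69.40) / (52 − 69.40) = -15.62520 / -17.40 = 0.89800

0.898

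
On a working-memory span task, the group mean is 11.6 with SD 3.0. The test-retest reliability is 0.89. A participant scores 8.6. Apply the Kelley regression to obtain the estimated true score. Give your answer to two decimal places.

8.93

T̂ = ρX + (1 − ρ)μ
  = 0.89 × 8.6 + 0.11 × 11.6
  = 7.654 + 1.276
  = 8.930
  ≈ 8.93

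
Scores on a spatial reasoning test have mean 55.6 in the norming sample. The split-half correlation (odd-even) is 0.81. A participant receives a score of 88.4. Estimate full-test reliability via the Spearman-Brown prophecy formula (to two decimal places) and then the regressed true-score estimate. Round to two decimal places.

Spearman-Brown: ρ = 2r/(1 + r) = 2(0.81)/(1 + 0.81) = 1.620/1.81 = 0.8950 → 0.90
Weight the observed score by reliability and the mean by (1 − reliability): T̂ = 0.90·88.4 + 0.10·55.6 = 79.560 + 5.560 = 85.120.

85.12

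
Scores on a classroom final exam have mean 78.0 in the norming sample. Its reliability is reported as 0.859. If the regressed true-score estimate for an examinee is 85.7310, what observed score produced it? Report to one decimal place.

T̂ = ρX + (1 − ρ)μ  ⇒  X = (T̂ − (1 − ρ)μ) / ρ
X = (85.7310 − 0.141 × 78.0) / 0.859 = (85.7310 − 10.9980) / 0.859 = 74.7330 / 0.859 = 87.000

87.0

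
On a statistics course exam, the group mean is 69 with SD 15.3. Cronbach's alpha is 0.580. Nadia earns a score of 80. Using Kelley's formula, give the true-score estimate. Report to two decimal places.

75.38

Weight the observed score by reliability and the mean by (1 − reliability): T̂ = 0.580·80 + 0.420·69 = 46.400 + 28.980 = 75.380.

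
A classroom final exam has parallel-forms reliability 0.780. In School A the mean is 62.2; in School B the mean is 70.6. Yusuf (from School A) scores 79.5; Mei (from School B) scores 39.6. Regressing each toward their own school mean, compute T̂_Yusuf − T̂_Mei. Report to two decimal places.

T̂_Yusuf = 0.780(79.5) + 0.220(62.2) = 75.6940
T̂_Mei = 0.780(39.6) + 0.220(70.6) = 46.4200
Difference = 75.6940 − 46.4200 = 29.2740

29.27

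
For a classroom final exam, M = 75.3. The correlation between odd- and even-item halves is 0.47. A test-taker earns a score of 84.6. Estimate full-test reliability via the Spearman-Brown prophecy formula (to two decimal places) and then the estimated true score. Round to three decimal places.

Spearman-Brown: ρ = 2r/(1 + r) = 2(0.47)/(1 + 0.47) = 0.940/1.47 = 0.6395 → 0.64
T̂ = ρX + (1 − ρ)μ
  = 0.64 × 84.6 + 0.36 × 75.3
  = 54.144 + 27.108
  = 81.2520
  ≈ 81.252

81.252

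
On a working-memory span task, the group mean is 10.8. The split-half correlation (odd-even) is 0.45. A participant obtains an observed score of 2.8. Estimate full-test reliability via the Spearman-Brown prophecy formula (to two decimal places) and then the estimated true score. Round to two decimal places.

5.84

Spearman-Brown: ρ = 2r/(1 + r) = 2(0.45)/(1 + 0.45) = 0.900/1.45 = 0.6207 → 0.62
T̂ = ρX + (1 − ρ)μ
  = 0.62 × 2.8 + 0.38 × 10.8
  = 1.736 + 4.104
  = 5.840
  ≈ 5.84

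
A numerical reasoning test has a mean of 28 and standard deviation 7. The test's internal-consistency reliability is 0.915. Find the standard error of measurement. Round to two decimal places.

SEM = SD · √(1 − ρ) = 7 × √0.085 = 7 × 0.2915 = 2.041

2.04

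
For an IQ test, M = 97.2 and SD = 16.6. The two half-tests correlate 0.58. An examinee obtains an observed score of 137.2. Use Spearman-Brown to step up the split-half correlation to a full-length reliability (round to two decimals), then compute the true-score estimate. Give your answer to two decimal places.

126.40

Spearman-Brown: ρ = 2r/(1 + r) = 2(0.58)/(1 + 0.58) = 1.160/1.58 = 0.7342 → 0.73
Kelley's formula gives T̂ = 0.73·137.2 + 0.27·97.2 = 100.156 + 26.244 = 126.400.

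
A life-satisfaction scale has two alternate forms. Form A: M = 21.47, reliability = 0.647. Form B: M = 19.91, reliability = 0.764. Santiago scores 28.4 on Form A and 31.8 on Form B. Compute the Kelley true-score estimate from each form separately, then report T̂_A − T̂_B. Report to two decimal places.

T̂_A = 0.647(28.4) + 0.353(21.47) = 25.9537
T̂_B = 0.764(31.8) + 0.236(19.91) = 28.9940
T̂_A − T̂_B = -3.0403

-3.04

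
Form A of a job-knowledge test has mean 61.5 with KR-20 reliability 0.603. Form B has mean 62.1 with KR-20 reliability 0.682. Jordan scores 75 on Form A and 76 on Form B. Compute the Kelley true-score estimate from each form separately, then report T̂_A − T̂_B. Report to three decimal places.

-1.939

T̂_A = 0.603(75) + 0.397(61.5) = 69.64050
T̂_B = 0.682(76) + 0.318(62.1) = 71.57980
T̂_A − T̂_B = -1.93930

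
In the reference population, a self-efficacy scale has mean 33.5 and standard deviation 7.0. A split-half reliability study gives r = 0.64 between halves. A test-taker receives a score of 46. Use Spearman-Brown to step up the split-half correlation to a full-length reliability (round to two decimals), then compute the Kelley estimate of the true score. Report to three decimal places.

Spearman-Brown: ρ = 2r/(1 + r) = 2(0.64)/(1 + 0.64) = 1.280/1.64 = 0.7805 → 0.78
T̂ = 0.78(46) + 0.22(33.5) = 35.88 + 7.370 = 43.2500 → 43.250

43.250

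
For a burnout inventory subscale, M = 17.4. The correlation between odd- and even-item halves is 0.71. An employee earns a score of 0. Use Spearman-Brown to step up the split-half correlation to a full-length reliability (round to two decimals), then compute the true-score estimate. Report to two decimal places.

2.96

Spearman-Brown: ρ = 2r/(1 + r) = 2(0.71)/(1 + 0.71) = 1.420/1.71 = 0.8304 → 0.83
T̂ = ρX + (1 − ρ)μ
  = 0.83 × 0 + 0.17 × 17.4
  = 0.00 + 2.958
  = 2.958
  ≈ 2.96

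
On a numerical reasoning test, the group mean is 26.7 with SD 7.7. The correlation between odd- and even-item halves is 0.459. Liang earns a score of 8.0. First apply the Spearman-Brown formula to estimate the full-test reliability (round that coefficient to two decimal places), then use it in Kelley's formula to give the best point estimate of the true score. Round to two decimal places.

Spearman-Brown: ρ = 2r/(1 + r) = 2(0.459)/(1 + 0.459) = 0.9180/1.459 = 0.6292 → 0.63
T̂ = 0.63(8.0) + 0.37(26.7) = 5.040 + 9.879 = 14.919 → 14.92

14.92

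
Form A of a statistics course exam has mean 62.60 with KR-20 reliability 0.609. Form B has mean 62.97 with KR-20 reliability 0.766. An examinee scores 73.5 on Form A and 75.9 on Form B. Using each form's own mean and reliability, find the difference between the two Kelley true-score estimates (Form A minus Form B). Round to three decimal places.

-3.636

T̂_A = 0.609(73.5) + 0.391(62.60) = 69.23810
T̂_B = 0.766(75.9) + 0.234(62.97) = 72.87438
T̂_A − T̂_B = -3.63628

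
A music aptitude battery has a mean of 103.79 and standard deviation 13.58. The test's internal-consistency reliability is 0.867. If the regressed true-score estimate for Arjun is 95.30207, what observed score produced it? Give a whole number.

94

T̂ = ρX + (1 − ρ)μ  ⇒  X = (T̂ − (1 − ρ)μ) / ρ
X = (95.30207 − 0.133 × 103.79) / 0.867 = (95.30207 − 13.80407) / 0.867 = 81.49800 / 0.867 = 94.00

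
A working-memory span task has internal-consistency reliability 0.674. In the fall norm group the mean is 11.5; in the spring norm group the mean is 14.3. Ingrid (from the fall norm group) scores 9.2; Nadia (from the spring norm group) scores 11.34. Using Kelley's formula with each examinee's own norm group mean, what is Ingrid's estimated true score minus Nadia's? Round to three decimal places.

T̂_Ingrid = 0.674(9.2) + 0.326(11.5) = 9.94980
T̂_Nadia = 0.674(11.34) + 0.326(14.3) = 12.30496
Difference = 9.94980 − 12.30496 = -2.35516

-2.355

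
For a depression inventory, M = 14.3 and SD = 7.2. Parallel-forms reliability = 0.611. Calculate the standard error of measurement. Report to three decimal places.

4.491

SEM = SD · √(1 − ρ) = 7.2 × √0.389 = 7.2 × 0.6237 = 4.4906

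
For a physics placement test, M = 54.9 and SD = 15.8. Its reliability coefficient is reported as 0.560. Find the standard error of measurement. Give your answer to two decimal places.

10.48

SEM = SD · √(1 − ρ) = 15.8 × √0.440 = 15.8 × 0.6633 = 10.481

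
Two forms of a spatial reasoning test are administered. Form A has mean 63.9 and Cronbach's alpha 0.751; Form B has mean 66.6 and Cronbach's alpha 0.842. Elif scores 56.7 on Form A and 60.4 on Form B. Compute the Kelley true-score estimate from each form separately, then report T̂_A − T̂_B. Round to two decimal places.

-2.89

T̂_A = 0.751(56.7) + 0.249(63.9) = 58.4928
T̂_B = 0.842(60.4) + 0.158(66.6) = 61.3796
T̂_A − T̂_B = -2.8868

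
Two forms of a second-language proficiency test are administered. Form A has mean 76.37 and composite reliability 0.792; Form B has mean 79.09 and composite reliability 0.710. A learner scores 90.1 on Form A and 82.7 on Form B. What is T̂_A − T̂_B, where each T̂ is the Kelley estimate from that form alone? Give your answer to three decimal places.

T̂_A = 0.792(90.1) + 0.208(76.37) = 87.24416
T̂_B = 0.710(82.7) + 0.290(79.09) = 81.65310
T̂_A − T̂_B = 5.59106

5.591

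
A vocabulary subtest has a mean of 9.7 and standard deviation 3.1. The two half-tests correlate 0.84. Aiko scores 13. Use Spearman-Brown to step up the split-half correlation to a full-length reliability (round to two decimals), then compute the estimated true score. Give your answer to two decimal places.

Spearman-Brown: ρ = 2r/(1 + r) = 2(0.84)/(1 + 0.84) = 1.680/1.84 = 0.9130 → 0.91
Weight the observed score by reliability and the mean by (1 − reliability): T̂ = 0.91·13 + 0.09·9.7 = 11.83 + 0.873 = 12.703.

12.70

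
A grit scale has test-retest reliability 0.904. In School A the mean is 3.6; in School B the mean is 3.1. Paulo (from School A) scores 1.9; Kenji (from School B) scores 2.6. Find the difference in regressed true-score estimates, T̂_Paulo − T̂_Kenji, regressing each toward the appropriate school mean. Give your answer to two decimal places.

-0.58

T̂_Paulo = 0.904(1.9) + 0.096(3.6) = 2.0632
T̂_Kenji = 0.904(2.6) + 0.096(3.1) = 2.6480
Difference = 2.0632 − 2.6480 = -0.5848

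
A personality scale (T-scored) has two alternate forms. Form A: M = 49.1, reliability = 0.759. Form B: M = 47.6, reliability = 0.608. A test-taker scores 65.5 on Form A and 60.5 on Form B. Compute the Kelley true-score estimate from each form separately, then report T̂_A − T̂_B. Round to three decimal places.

6.104

T̂_A = 0.759(65.5) + 0.241(49.1) = 61.54760
T̂_B = 0.608(60.5) + 0.392(47.6) = 55.44320
T̂_A − T̂_B = 6.10440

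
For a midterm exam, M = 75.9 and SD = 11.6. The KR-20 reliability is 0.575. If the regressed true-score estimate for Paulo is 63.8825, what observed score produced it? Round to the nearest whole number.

55

T̂ = ρX + (1 − ρ)μ  ⇒  X = (T̂ − (1 − ρ)μ) / ρ
X = (63.8825 − 0.425 × 75.9) / 0.575 = (63.8825 − 32.2575) / 0.575 = 31.6250 / 0.575 = 55.00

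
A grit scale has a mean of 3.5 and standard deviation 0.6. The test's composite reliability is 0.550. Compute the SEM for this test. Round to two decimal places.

0.40

SEM = SD · √(1 − ρ) = 0.6 × √0.450 = 0.6 × 0.6708 = 0.402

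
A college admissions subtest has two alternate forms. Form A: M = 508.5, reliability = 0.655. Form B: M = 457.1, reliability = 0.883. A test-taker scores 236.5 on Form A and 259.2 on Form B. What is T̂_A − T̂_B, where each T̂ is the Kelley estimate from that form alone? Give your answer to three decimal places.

47.986

T̂_A = 0.655(236.5) + 0.345(508.5) = 330.34000
T̂_B = 0.883(259.2) + 0.117(457.1) = 282.35430
T̂_A − T̂_B = 47.98570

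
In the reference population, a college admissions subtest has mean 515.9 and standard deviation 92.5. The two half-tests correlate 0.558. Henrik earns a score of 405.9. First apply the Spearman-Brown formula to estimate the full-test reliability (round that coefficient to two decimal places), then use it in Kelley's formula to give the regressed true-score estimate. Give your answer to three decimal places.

Spearman-Brown: ρ = 2r/(1 + r) = 2(0.558)/(1 + 0.558) = 1.1160/1.558 = 0.7163 → 0.72
Regress the observed score toward the mean by the unreliability: T̂ = 0.72·405.9 + 0.28·515.9 = 292.248 + 144.452 = 436.7000.

436.700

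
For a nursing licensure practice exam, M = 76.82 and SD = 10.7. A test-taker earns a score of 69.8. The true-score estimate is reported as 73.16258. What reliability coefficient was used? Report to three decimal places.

0.521

T̂ = ρX + (1 − ρ)μ  ⇒  T̂ − μ = ρ(X − μ)
ρ = (T̂ − μ)/(X − μ) = (73.16258 − 76.82) / (69.8 − 76.82) = -3.65742 / -7.02 = 0.52100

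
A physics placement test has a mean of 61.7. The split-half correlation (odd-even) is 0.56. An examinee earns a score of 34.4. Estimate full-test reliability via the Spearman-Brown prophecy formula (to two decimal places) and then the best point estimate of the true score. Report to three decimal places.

Spearman-Brown: ρ = 2r/(1 + r) = 2(0.56)/(1 + 0.56) = 1.120/1.56 = 0.7179 → 0.72
T̂ = 0.72(34.4) + 0.28(61.7) = 24.768 + 17.276 = 42.0440 → 42.044

42.044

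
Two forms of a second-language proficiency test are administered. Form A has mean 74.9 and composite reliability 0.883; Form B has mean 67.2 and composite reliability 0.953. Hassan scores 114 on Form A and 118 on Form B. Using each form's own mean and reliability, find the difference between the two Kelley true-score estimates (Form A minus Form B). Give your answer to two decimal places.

T̂_A = 0.883(114) + 0.117(74.9) = 109.4253
T̂_B = 0.953(118) + 0.047(67.2) = 115.6124
T̂_A − T̂_B = -6.1871

-6.19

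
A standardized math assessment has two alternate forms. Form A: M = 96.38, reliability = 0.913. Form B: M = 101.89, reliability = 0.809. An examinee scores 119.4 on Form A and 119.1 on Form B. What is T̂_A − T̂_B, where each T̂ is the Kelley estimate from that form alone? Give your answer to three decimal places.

T̂_A = 0.913(119.4) + 0.087(96.38) = 117.39726
T̂_B = 0.809(119.1) + 0.191(101.89) = 115.81289
T̂_A − T̂_B = 1.58437

1.584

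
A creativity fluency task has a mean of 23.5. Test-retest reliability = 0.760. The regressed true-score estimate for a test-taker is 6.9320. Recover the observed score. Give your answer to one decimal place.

1.7

T̂ = ρX + (1 − ρ)μ  ⇒  X = (T̂ − (1 − ρ)μ) / ρ
X = (6.9320 − 0.240 × 23.5) / 0.760 = (6.9320 − 5.6400) / 0.760 = 1.2920 / 0.760 = 1.700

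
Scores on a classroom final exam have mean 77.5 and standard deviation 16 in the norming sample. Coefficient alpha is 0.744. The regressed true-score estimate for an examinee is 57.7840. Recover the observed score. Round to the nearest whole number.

51

T̂ = ρX + (1 − ρ)μ  ⇒  X = (T̂ − (1 − ρ)μ) / ρ
X = (57.7840 − 0.256 × 77.5) / 0.744 = (57.7840 − 19.8400) / 0.744 = 37.9440 / 0.744 = 51.00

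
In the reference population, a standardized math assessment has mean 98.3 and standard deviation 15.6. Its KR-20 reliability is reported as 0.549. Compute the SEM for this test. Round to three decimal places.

10.476

SEM = SD · √(1 − ρ) = 15.6 × √0.451 = 15.6 × 0.6716 = 10.4764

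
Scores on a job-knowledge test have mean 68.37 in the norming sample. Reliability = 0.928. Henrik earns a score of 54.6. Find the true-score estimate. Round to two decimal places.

55.59

T̂ = 0.928(54.6) + 0.072(68.37) = 50.6688 + 4.92264 = 55.591 → 55.59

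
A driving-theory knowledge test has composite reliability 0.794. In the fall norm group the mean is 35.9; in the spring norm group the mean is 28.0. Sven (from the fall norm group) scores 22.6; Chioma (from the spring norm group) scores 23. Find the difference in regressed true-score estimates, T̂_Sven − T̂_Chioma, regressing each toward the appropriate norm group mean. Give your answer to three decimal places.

1.310

T̂_Sven = 0.794(22.6) + 0.206(35.9) = 25.33980
T̂_Chioma = 0.794(23) + 0.206(28.0) = 24.03000
Difference = 25.33980 − 24.03000 = 1.30980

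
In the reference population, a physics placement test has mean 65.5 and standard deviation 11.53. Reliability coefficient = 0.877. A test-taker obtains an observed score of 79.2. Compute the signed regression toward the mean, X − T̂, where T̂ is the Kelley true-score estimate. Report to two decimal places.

Kelley's formula gives T̂ = 0.877·79.2 + 0.123·65.5 = 69.4584 + 8.0565 = 77.5149.
X − T̂ = 79.2 − 77.515 = 1.685 → 1.69

1.69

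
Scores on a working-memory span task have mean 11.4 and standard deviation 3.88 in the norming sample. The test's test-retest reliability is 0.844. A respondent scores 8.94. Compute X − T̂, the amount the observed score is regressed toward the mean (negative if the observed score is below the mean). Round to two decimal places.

Weight the observed score by reliability and the mean by (1 − reliability): T̂ = 0.844·8.94 + 0.156·11.4 = 7.54536 + 1.7784 = 9.3238.
X − T̂ = 8.94 − 9.324 = -0.384 → -0.38

-0.38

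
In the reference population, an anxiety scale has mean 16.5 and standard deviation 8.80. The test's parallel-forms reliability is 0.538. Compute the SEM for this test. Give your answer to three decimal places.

5.981

SEM = SD · √(1 − ρ) = 8.80 × √0.462 = 8.80 × 0.6797 = 5.9814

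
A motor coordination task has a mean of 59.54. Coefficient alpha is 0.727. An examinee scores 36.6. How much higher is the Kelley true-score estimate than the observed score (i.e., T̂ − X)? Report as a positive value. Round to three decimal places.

6.263

T̂ = 0.727(36.6) + 0.273(59.54) = 26.6082 + 16.25442 = 42.86262 → 42.8626
T̂ − X = 42.8626 − 36.6 = 6.2626 → 6.263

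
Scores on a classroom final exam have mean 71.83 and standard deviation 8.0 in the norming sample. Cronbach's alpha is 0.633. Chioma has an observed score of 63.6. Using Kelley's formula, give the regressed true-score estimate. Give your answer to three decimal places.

66.620

T̂ = ρX + (1 − ρ)μ
  = 0.633 × 63.6 + 0.367 × 71.83
  = 40.2588 + 26.36161
  = 66.6204
  ≈ 66.620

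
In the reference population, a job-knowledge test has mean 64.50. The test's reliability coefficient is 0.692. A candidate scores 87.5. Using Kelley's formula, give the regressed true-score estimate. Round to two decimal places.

80.42

T̂ = 0.692(87.5) + 0.308(64.50) = 60.5500 + 19.86600 = 80.416 → 80.42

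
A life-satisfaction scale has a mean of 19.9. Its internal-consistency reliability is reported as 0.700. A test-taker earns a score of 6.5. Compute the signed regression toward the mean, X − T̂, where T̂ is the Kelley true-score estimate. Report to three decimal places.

-4.020

Regress the observed score toward the mean by the unreliability: T̂ = 0.700·6.5 + 0.300·19.9 = 4.5500 + 5.9700 = 10.52000.
X − T̂ = 6.5 − 10.5200 = -4.0200 → -4.020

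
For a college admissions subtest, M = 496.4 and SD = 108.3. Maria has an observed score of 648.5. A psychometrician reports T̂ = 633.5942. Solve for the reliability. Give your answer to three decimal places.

0.902

T̂ = ρX + (1 − ρ)μ  ⇒  T̂ − μ = ρ(X − μ)
ρ = (T̂ − μ)/(X − μ) = (633.5942 − 496.4) / (648.5 − 496.4) = 137.1942 / 152.1 = 0.90200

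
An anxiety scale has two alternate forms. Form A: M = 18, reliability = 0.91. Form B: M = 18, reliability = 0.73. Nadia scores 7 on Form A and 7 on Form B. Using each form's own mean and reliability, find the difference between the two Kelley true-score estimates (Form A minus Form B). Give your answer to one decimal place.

T̂_A = 0.91(7) + 0.09(18) = 7.990
T̂_B = 0.73(7) + 0.27(18) = 9.970
T̂_A − T̂_B = -1.980

-2.0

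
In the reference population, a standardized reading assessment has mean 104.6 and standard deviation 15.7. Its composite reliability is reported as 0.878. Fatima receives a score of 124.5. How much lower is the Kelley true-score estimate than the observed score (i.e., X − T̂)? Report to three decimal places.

2.428

T̂ = 0.878(124.5) + 0.122(104.6) = 109.3110 + 12.7612 = 122.07220 → 122.0722
X − T̂ = 124.5 − 122.0722 = 2.4278 → 2.428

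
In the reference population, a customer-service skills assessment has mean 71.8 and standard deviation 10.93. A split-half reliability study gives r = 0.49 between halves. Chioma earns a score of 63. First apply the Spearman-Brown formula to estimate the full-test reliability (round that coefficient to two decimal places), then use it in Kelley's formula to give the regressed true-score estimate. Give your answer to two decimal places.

65.99

Spearman-Brown: ρ = 2r/(1 + r) = 2(0.49)/(1 + 0.49) = 0.980/1.49 = 0.6577 → 0.66
T̂ = ρX + (1 − ρ)μ
  = 0.66 × 63 + 0.34 × 71.8
  = 41.58 + 24.412
  = 65.992
  ≈ 65.99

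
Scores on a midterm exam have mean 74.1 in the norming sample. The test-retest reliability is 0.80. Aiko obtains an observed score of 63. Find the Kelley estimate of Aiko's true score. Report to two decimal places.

T̂ = ρX + (1 − ρ)μ
  = 0.80 × 63 + 0.20 × 74.1
  = 50.40 + 14.820
  = 65.220
  ≈ 65.22

65.22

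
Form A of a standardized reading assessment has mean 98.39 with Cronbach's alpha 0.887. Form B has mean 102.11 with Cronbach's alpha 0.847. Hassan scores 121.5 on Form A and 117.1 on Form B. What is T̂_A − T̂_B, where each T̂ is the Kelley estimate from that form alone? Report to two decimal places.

T̂_A = 0.887(121.5) + 0.113(98.39) = 118.8886
T̂_B = 0.847(117.1) + 0.153(102.11) = 114.8065
T̂_A − T̂_B = 4.0820

4.08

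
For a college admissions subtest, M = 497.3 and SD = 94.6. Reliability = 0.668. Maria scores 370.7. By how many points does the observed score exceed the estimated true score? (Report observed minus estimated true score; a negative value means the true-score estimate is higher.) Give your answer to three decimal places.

-42.031

T̂ = 0.668(370.7) + 0.332(497.3) = 247.6276 + 165.1036 = 412.73120 → 412.7312
X − T̂ = 370.7 − 412.7312 = -42.0312 → -42.031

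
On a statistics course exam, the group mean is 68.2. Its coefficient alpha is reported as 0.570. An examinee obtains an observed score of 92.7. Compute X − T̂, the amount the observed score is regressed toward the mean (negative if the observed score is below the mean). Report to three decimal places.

10.535

Regress the observed score toward the mean by the unreliability: T̂ = 0.570·92.7 + 0.430·68.2 = 52.8390 + 29.3260 = 82.16500.
X − T̂ = 92.7 − 82.1650 = 10.5350 → 10.535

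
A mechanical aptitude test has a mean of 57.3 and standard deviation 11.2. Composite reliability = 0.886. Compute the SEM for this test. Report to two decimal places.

3.78

SEM = SD · √(1 − ρ) = 11.2 × √0.114 = 11.2 × 0.3376 = 3.782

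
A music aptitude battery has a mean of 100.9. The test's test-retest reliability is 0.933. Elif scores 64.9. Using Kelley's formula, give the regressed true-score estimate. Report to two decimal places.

T̂ = 0.933(64.9) + 0.067(100.9) = 60.5517 + 6.7603 = 67.312 → 67.31

67.31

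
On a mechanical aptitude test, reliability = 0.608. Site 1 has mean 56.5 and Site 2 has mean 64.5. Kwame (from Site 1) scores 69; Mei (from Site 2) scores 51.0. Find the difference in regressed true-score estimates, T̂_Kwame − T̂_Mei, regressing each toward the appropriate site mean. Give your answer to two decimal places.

T̂_Kwame = 0.608(69) + 0.392(56.5) = 64.1000
T̂_Mei = 0.608(51.0) + 0.392(64.5) = 56.2920
Difference = 64.1000 − 56.2920 = 7.8080

7.81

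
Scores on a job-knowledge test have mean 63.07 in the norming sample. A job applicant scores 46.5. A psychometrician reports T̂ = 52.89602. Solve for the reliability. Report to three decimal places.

0.614

T̂ = ρX + (1 − ρ)μ  ⇒  T̂ − μ = ρ(X − μ)
ρ = (T̂ − μ)/(X − μ) = (52.89602 − 63.07) / (46.5 − 63.07) = -10.17398 / -16.57 = 0.61400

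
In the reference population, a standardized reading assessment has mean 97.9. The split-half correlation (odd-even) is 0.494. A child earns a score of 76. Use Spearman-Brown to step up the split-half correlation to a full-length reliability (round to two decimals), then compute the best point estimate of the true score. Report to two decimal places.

83.45

Spearman-Brown: ρ = 2r/(1 + r) = 2(0.494)/(1 + 0.494) = 0.9880/1.494 = 0.6613 → 0.66
T̂ = 0.66(76) + 0.34(97.9) = 50.16 + 33.286 = 83.446 → 83.45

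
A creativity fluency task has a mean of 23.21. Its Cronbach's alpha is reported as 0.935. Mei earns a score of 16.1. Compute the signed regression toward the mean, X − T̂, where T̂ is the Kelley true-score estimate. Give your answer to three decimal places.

Kelley's formula gives T̂ = 0.935·16.1 + 0.065·23.21 = 15.0535 + 1.50865 = 16.56215.
X − T̂ = 16.1 − 16.5621 = -0.4621 → -0.462

-0.462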